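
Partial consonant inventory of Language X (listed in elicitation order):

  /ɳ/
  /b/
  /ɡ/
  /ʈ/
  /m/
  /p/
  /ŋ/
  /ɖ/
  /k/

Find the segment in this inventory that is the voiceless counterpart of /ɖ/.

/ɖ/ is a voiced retroflex stop.
The voiceless counterpart is a voiceless retroflex stop — in this inventory, /ʈ/.

/ʈ/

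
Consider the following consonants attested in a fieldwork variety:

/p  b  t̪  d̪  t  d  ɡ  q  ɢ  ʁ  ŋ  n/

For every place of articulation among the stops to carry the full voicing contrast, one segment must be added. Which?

/k/

place of articulation  voiceless  voiced  
bilabial          p         b       
dental            t̪        d̪      
alveolar          t         d       
velar             —         ɡ       
uvular            q         ɢ       
The velar row has no voiceless member, so the gap is the voiceless velar stop /k/.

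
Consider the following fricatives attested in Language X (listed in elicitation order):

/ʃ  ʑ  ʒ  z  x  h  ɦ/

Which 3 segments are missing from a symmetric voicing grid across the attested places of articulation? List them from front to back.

alveolar: voiceless —, voiced /z/.
postalveolar: voiceless /ʃ/, voiced /ʒ/.
alveolo-palatal: voiceless —, voiced /ʑ/.
velar: voiceless /x/, voiced —.
glottal: voiceless /h/, voiced /ɦ/.
Gaps, from front to back: alveolar lacks voiceless (/s/); alveolo-palatal lacks voiceless (/ɕ/); velar lacks voiced (/ɣ/).

/s/, /ɕ/, /ɣ/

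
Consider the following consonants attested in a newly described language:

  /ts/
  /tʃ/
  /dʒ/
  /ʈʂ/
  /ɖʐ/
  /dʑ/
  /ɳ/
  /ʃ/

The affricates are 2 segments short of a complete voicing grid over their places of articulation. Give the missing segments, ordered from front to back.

Voiceless: /ts/ (alveolar), /tʃ/ (postalveolar), /ʈʂ/ (retroflex).
Voiced: /dʒ/ (postalveolar), /ɖʐ/ (retroflex), /dʑ/ (alveolo-palatal).
Gaps, from front to back: alveolar lacks voiced (/dz/); alveolo-palatal lacks voiceless (/tɕ/).

/dz/, /tɕ/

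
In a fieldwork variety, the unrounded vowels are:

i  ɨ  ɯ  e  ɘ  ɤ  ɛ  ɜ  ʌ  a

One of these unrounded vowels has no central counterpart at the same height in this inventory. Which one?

/a/

High: /i/ ~ /ɨ/ ~ /ɯ/
High-mid: /e/ ~ /ɘ/ ~ /ɤ/
Low-mid: /ɛ/ ~ /ɜ/ ~ /ʌ/
Low: only /a/ (front); no central partner.
So /a/ is the unpaired segment.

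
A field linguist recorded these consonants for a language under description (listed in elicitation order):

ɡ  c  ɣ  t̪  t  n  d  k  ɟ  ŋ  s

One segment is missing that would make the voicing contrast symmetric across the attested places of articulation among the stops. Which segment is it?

place of articulation  voiceless  voiced  
dental            t̪        —       
alveolar          t         d       
palatal           c         ɟ       
velar             k         ɡ       
The dental row has no voiced member, so the gap is the voiced dental stop /d̪/.

/d̪/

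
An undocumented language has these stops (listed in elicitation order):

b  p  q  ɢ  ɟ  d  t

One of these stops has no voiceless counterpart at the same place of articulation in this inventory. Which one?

Bilabial: /p/ ~ /b/
Alveolar: /t/ ~ /d/
Uvular: /q/ ~ /ɢ/
Palatal: only /ɟ/ (voiced); no voiceless partner.
So /ɟ/ is the unpaired segment.

/ɟ/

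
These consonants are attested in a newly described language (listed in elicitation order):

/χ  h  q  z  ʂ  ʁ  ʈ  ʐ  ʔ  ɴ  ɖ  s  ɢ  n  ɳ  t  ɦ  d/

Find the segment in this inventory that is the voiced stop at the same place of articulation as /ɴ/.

/ɴ/ is an uvular nasal.
The voiced stop at the same place is a voiced uvular stop — in this inventory, /ɢ/.

/ɢ/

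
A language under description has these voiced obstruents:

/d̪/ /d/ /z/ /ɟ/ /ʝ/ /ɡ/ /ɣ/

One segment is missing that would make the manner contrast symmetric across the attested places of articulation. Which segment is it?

dental: stop /d̪/, fricative —.
alveolar: stop /d/, fricative /z/.
palatal: stop /ɟ/, fricative /ʝ/.
velar: stop /ɡ/, fricative /ɣ/.
The dental row has no fricative member, so the gap is the dental fricative /ð/.

/ð/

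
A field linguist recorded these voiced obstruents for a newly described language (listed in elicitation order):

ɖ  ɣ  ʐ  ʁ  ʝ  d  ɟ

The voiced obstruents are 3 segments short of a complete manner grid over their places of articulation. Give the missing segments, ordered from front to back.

/z/, /ɡ/, /ɢ/

alveolar: stop /d/, fricative —.
retroflex: stop /ɖ/, fricative /ʐ/.
palatal: stop /ɟ/, fricative /ʝ/.
velar: stop —, fricative /ɣ/.
uvular: stop —, fricative /ʁ/.
Gaps, from front to back: alveolar lacks fricative (/z/); velar lacks stop (/ɡ/); uvular lacks stop (/ɢ/).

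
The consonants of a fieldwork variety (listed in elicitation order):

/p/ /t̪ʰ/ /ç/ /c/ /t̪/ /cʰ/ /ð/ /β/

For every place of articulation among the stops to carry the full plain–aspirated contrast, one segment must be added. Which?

bilabial: plain /p/, aspirated —.
dental: plain /t̪/, aspirated /t̪ʰ/.
palatal: plain /c/, aspirated /cʰ/.
The bilabial row has no aspirated member, so the gap is the aspirated bilabial stop /pʰ/.

/pʰ/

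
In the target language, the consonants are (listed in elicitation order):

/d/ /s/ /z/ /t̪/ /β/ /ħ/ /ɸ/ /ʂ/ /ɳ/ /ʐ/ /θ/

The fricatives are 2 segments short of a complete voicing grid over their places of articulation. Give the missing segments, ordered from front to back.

place of articulation  voiceless  voiced  
bilabial          ɸ         β       
dental            θ         —       
alveolar          s         z       
retroflex         ʂ         ʐ       
pharyngeal        ħ         —       
Gaps, from front to back: dental lacks voiced (/ð/); pharyngeal lacks voiced (/ʕ/).

/ð/, /ʕ/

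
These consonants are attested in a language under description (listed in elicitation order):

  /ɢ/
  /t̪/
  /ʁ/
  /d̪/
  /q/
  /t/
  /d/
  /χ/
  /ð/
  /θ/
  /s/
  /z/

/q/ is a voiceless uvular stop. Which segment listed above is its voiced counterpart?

/ɢ/

The voiced counterpart is a voiced uvular stop — in this inventory, /ɢ/.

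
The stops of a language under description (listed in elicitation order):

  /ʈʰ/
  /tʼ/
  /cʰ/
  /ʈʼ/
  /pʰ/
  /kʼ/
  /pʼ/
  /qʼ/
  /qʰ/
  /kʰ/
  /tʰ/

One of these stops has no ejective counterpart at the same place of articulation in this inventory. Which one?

Bilabial: /pʰ/ ~ /pʼ/
Alveolar: /tʰ/ ~ /tʼ/
Retroflex: /ʈʰ/ ~ /ʈʼ/
Velar: /kʰ/ ~ /kʼ/
Uvular: /qʰ/ ~ /qʼ/
Palatal: only /cʰ/ (aspirated); no ejective partner.
So /cʰ/ is the unpaired segment.

/cʰ/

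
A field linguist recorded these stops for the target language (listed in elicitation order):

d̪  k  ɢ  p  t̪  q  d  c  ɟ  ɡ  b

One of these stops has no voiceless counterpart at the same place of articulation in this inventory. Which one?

/d/

Bilabial: /p/ ~ /b/
Dental: /t̪/ ~ /d̪/
Palatal: /c/ ~ /ɟ/
Velar: /k/ ~ /ɡ/
Uvular: /q/ ~ /ɢ/
Alveolar: only /d/ (voiced); no voiceless partner.
So /d/ is the unpaired segment.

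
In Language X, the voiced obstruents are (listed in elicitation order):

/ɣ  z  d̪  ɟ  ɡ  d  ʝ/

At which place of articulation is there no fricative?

Stop: /d̪/ (dental), /d/ (alveolar), /ɟ/ (palatal), /ɡ/ (velar).
Fricative: /z/ (alveolar), /ʝ/ (palatal), /ɣ/ (velar).
Every place of articulation has a fricative member except dental, where /ð/ would be expected.

dental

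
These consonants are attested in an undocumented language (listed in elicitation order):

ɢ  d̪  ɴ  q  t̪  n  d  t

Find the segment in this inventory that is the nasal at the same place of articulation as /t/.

/t/ is a voiceless alveolar stop.
The nasal at the same place is an alveolar nasal — in this inventory, /n/.

/n/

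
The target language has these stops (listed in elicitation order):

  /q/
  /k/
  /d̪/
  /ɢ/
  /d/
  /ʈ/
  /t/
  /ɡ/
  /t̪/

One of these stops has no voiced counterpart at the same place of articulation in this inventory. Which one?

Dental: /t̪/ ~ /d̪/
Alveolar: /t/ ~ /d/
Velar: /k/ ~ /ɡ/
Uvular: /q/ ~ /ɢ/
Retroflex: only /ʈ/ (voiceless); no voiced partner.
So /ʈ/ is the unpaired segment.

/ʈ/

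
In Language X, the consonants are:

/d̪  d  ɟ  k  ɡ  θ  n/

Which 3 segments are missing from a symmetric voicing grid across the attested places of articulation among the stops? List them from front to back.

dental: voiceless —, voiced /d̪/.
alveolar: voiceless —, voiced /d/.
palatal: voiceless —, voiced /ɟ/.
velar: voiceless /k/, voiced /ɡ/.
Gaps, from front to back: dental lacks voiceless (/t̪/); alveolar lacks voiceless (/t/); palatal lacks voiceless (/c/).

/t̪/, /t/, /c/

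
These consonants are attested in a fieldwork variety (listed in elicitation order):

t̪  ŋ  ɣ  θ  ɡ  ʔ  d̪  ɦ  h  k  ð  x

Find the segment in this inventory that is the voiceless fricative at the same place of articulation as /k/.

/k/ is a voiceless velar stop.
The voiceless fricative at the same place is a voiceless velar fricative — in this inventory, /x/.

/x/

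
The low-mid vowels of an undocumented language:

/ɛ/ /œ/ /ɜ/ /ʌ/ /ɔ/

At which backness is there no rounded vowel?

central

Unrounded: /ɛ/ (front), /ɜ/ (central), /ʌ/ (back).
Rounded: /œ/ (front), /ɔ/ (back).
Every backness has a rounded member except central, where /ɞ/ would be expected.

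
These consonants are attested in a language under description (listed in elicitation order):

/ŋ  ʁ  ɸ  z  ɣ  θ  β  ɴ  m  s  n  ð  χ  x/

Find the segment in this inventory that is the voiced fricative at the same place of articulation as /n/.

/z/

/n/ is an alveolar nasal.
The voiced fricative at the same place is a voiced alveolar fricative — in this inventory, /z/.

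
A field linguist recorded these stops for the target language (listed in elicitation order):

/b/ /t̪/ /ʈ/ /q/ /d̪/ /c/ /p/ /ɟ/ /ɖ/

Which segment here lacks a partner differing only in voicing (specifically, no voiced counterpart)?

Bilabial: /p/ ~ /b/
Dental: /t̪/ ~ /d̪/
Retroflex: /ʈ/ ~ /ɖ/
Palatal: /c/ ~ /ɟ/
Uvular: only /q/ (voiceless); no voiced partner.
So /q/ is the unpaired segment.

/q/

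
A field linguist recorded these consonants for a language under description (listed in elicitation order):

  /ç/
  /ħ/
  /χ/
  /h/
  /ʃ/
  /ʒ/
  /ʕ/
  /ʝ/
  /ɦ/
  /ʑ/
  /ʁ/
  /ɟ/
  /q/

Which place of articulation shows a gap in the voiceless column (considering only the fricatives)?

alveolo-palatal

postalveolar: voiceless /ʃ/, voiced /ʒ/.
alveolo-palatal: voiceless —, voiced /ʑ/.
palatal: voiceless /ç/, voiced /ʝ/.
uvular: voiceless /χ/, voiced /ʁ/.
pharyngeal: voiceless /ħ/, voiced /ʕ/.
glottal: voiceless /h/, voiced /ɦ/.
Every place of articulation has a voiceless member except alveolo-palatal, where /ɕ/ would be expected.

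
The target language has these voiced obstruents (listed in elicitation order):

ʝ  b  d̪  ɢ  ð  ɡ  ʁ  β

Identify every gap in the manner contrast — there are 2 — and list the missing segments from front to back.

place of articulation  stop      fricative
bilabial          b         β       
dental            d̪        ð       
palatal           —         ʝ       
velar             ɡ         —       
uvular            ɢ         ʁ       
Gaps, from front to back: palatal lacks stop (/ɟ/); velar lacks fricative (/ɣ/).

/ɟ/, /ɣ/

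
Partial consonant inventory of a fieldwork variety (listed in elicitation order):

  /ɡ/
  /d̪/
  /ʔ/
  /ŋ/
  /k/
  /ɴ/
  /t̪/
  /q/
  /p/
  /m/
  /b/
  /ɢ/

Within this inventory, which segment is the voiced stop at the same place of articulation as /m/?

/b/

/m/ is a bilabial nasal.
The voiced stop at the same place is a voiced bilabial stop — in this inventory, /b/.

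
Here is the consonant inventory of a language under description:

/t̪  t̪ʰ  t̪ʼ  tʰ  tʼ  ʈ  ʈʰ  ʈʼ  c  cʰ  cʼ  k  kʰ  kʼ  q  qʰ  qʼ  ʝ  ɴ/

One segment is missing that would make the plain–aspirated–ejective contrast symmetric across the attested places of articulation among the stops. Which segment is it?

Plain: /t̪/ (dental), /ʈ/ (retroflex), /c/ (palatal), /k/ (velar), /q/ (uvular).
Aspirated: /t̪ʰ/ (dental), /tʰ/ (alveolar), /ʈʰ/ (retroflex), /cʰ/ (palatal), /kʰ/ (velar), /qʰ/ (uvular).
Ejective: /t̪ʼ/ (dental), /tʼ/ (alveolar), /ʈʼ/ (retroflex), /cʼ/ (palatal), /kʼ/ (velar), /qʼ/ (uvular).
The alveolar row has no plain member, so the gap is the plain alveolar stop /t/.

/t/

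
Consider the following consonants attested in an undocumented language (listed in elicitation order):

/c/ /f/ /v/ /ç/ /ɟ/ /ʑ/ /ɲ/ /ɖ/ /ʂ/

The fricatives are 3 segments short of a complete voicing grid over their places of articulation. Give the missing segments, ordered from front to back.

place of articulation  voiceless  voiced  
labiodental       f         v       
retroflex         ʂ         —       
alveolo-palatal   —         ʑ       
palatal           ç         —       
Gaps, from front to back: retroflex lacks voiced (/ʐ/); alveolo-palatal lacks voiceless (/ɕ/); palatal lacks voiced (/ʝ/).

/ʐ/, /ɕ/, /ʝ/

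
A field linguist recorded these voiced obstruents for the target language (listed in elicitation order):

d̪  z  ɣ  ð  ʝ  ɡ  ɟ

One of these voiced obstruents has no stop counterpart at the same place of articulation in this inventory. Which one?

/z/

Dental: /d̪/ ~ /ð/
Palatal: /ɟ/ ~ /ʝ/
Velar: /ɡ/ ~ /ɣ/
Alveolar: only /z/ (fricative); no stop partner.
So /z/ is the unpaired segment.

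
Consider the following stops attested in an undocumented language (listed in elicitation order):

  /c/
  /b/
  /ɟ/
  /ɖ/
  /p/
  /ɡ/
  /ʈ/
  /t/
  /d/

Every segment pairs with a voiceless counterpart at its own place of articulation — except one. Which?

/ɡ/

Bilabial: /p/ ~ /b/
Alveolar: /t/ ~ /d/
Retroflex: /ʈ/ ~ /ɖ/
Palatal: /c/ ~ /ɟ/
Velar: only /ɡ/ (voiced); no voiceless partner.
So /ɡ/ is the unpaired segment.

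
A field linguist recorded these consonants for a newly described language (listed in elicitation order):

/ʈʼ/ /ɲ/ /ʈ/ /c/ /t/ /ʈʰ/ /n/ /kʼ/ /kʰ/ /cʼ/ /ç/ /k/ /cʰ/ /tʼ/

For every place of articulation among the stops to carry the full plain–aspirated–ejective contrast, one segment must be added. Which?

alveolar: plain /t/, aspirated —, ejective /tʼ/.
retroflex: plain /ʈ/, aspirated /ʈʰ/, ejective /ʈʼ/.
palatal: plain /c/, aspirated /cʰ/, ejective /cʼ/.
velar: plain /k/, aspirated /kʰ/, ejective /kʼ/.
The alveolar row has no aspirated member, so the gap is the aspirated alveolar stop /tʰ/.

/tʰ/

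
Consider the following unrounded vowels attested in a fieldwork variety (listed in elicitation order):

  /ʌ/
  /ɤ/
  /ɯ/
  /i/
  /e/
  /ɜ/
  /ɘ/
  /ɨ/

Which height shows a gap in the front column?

low-mid

Front: /i/ (high), /e/ (high-mid).
Central: /ɨ/ (high), /ɘ/ (high-mid), /ɜ/ (low-mid).
Back: /ɯ/ (high), /ɤ/ (high-mid), /ʌ/ (low-mid).
Every height has a front member except low-mid, where /ɛ/ would be expected.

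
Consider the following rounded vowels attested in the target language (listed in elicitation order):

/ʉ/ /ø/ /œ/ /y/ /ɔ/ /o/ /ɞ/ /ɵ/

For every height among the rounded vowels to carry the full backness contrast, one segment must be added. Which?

/u/

height            front     central   back    
high              y         ʉ         —       
high-mid          ø         ɵ         o       
low-mid           œ         ɞ         ɔ       
The high row has no back member, so the gap is the high back rounded vowel /u/.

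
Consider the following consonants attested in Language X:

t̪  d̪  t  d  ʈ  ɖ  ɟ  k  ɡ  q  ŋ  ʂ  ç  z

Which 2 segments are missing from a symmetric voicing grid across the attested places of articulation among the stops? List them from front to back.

/c/, /ɢ/

place of articulation  voiceless  voiced  
dental            t̪        d̪      
alveolar          t         d       
retroflex         ʈ         ɖ       
palatal           —         ɟ       
velar             k         ɡ       
uvular            q         —       
Gaps, from front to back: palatal lacks voiceless (/c/); uvular lacks voiced (/ɢ/).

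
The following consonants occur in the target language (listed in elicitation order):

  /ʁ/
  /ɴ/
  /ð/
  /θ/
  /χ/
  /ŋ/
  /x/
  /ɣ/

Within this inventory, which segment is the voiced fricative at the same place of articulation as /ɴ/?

/ɴ/ is an uvular nasal.
The voiced fricative at the same place is a voiced uvular fricative — in this inventory, /ʁ/.

/ʁ/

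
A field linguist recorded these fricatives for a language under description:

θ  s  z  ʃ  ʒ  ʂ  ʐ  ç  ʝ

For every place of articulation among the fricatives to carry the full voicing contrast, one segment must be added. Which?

dental: voiceless /θ/, voiced —.
alveolar: voiceless /s/, voiced /z/.
postalveolar: voiceless /ʃ/, voiced /ʒ/.
retroflex: voiceless /ʂ/, voiced /ʐ/.
palatal: voiceless /ç/, voiced /ʝ/.
The dental row has no voiced member, so the gap is the voiced dental fricative /ð/.

/ð/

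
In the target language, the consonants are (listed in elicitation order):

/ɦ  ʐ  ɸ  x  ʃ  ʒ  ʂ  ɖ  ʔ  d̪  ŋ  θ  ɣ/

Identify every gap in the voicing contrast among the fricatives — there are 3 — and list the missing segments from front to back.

Voiceless: /ɸ/ (bilabial), /θ/ (dental), /ʃ/ (postalveolar), /ʂ/ (retroflex), /x/ (velar).
Voiced: /ʒ/ (postalveolar), /ʐ/ (retroflex), /ɣ/ (velar), /ɦ/ (glottal).
Gaps, from front to back: bilabial lacks voiced (/β/); dental lacks voiced (/ð/); glottal lacks voiceless (/h/).

/β/, /ð/, /h/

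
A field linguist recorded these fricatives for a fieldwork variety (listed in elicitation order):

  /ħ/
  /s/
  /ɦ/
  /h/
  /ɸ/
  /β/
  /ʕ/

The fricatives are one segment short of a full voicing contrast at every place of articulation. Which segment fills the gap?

Voiceless: /ɸ/ (bilabial), /s/ (alveolar), /ħ/ (pharyngeal), /h/ (glottal).
Voiced: /β/ (bilabial), /ʕ/ (pharyngeal), /ɦ/ (glottal).
The alveolar row has no voiced member, so the gap is the voiced alveolar fricative /z/.

/z/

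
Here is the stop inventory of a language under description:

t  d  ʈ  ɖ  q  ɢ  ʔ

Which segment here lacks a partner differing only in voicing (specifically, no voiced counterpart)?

Alveolar: /t/ ~ /d/
Retroflex: /ʈ/ ~ /ɖ/
Uvular: /q/ ~ /ɢ/
Glottal: only /ʔ/ (voiceless); no voiced partner.
So /ʔ/ is the unpaired segment.

/ʔ/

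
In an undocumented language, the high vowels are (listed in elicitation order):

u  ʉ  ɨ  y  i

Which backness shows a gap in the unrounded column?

back

Unrounded: /i/ (front), /ɨ/ (central).
Rounded: /y/ (front), /ʉ/ (central), /u/ (back).
Every backness has an unrounded member except back, where /ɯ/ would be expected.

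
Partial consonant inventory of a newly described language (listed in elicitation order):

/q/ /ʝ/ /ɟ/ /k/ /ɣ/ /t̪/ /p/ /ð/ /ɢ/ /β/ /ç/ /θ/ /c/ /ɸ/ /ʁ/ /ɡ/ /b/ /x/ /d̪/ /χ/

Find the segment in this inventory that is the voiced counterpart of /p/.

/b/

/p/ is a voiceless bilabial stop.
The voiced counterpart is a voiced bilabial stop — in this inventory, /b/.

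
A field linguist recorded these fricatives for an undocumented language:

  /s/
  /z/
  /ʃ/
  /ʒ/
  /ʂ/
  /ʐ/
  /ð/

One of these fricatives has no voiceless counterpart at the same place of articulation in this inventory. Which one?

/ð/

Alveolar: /s/ ~ /z/
Postalveolar: /ʃ/ ~ /ʒ/
Retroflex: /ʂ/ ~ /ʐ/
Dental: only /ð/ (voiced); no voiceless partner.
So /ð/ is the unpaired segment.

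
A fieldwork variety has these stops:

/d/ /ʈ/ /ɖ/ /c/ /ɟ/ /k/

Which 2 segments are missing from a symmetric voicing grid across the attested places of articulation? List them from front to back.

/t/, /ɡ/

Voiceless: /ʈ/ (retroflex), /c/ (palatal), /k/ (velar).
Voiced: /d/ (alveolar), /ɖ/ (retroflex), /ɟ/ (palatal).
Gaps, from front to back: alveolar lacks voiceless (/t/); velar lacks voiced (/ɡ/).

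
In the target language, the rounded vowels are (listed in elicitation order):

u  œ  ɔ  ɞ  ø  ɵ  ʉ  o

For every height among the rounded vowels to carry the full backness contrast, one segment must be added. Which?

/y/

Front: /ø/ (high-mid), /œ/ (low-mid).
Central: /ʉ/ (high), /ɵ/ (high-mid), /ɞ/ (low-mid).
Back: /u/ (high), /o/ (high-mid), /ɔ/ (low-mid).
The high row has no front member, so the gap is the high front rounded vowel /y/.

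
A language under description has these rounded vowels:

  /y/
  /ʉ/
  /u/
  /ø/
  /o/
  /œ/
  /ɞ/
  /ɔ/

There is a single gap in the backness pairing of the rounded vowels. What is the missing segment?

high: front /y/, central /ʉ/, back /u/.
high-mid: front /ø/, central —, back /o/.
low-mid: front /œ/, central /ɞ/, back /ɔ/.
The high-mid row has no central member, so the gap is the high-mid central rounded vowel /ɵ/.

/ɵ/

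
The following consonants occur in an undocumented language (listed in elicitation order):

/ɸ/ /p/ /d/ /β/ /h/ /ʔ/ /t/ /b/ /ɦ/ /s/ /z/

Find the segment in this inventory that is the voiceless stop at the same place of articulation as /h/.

/h/ is a voiceless glottal fricative.
The voiceless stop at the same place is a voiceless glottal stop — in this inventory, /ʔ/.

/ʔ/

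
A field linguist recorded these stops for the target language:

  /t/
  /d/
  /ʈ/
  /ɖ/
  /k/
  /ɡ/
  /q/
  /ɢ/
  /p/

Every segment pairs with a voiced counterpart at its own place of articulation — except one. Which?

/p/

Alveolar: /t/ ~ /d/
Retroflex: /ʈ/ ~ /ɖ/
Velar: /k/ ~ /ɡ/
Uvular: /q/ ~ /ɢ/
Bilabial: only /p/ (voiceless); no voiced partner.
So /p/ is the unpaired segment.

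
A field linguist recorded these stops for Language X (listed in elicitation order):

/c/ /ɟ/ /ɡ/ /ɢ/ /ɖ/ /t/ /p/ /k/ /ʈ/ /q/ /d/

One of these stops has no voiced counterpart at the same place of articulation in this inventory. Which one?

Alveolar: /t/ ~ /d/
Retroflex: /ʈ/ ~ /ɖ/
Palatal: /c/ ~ /ɟ/
Velar: /k/ ~ /ɡ/
Uvular: /q/ ~ /ɢ/
Bilabial: only /p/ (voiceless); no voiced partner.
So /p/ is the unpaired segment.

/p/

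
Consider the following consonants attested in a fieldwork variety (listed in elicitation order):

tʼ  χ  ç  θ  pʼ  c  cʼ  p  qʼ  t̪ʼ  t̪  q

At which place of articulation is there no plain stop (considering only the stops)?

alveolar

bilabial: plain /p/, ejective /pʼ/.
dental: plain /t̪/, ejective /t̪ʼ/.
alveolar: plain —, ejective /tʼ/.
palatal: plain /c/, ejective /cʼ/.
uvular: plain /q/, ejective /qʼ/.
Every place of articulation has a plain member except alveolar, where /t/ would be expected.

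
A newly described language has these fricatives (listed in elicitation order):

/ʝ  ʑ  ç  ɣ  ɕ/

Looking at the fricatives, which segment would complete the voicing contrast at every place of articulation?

/x/

place of articulation  voiceless  voiced  
alveolo-palatal   ɕ         ʑ       
palatal           ç         ʝ       
velar             —         ɣ       
The velar row has no voiceless member, so the gap is the voiceless velar fricative /x/.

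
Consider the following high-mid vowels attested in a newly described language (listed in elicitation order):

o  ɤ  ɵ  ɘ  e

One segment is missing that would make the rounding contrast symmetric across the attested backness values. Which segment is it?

/ø/

backness          unrounded  rounded 
front             e         —       
central           ɘ         ɵ       
back              ɤ         o       
The front row has no rounded member, so the gap is the front rounded vowel /ø/.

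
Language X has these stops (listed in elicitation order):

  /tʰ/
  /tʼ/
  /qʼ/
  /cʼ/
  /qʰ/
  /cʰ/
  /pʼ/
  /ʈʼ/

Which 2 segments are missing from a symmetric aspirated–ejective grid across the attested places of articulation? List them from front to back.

Aspirated: /tʰ/ (alveolar), /cʰ/ (palatal), /qʰ/ (uvular).
Ejective: /pʼ/ (bilabial), /tʼ/ (alveolar), /ʈʼ/ (retroflex), /cʼ/ (palatal), /qʼ/ (uvular).
Gaps, from front to back: bilabial lacks aspirated (/pʰ/); retroflex lacks aspirated (/ʈʰ/).

/pʰ/, /ʈʰ/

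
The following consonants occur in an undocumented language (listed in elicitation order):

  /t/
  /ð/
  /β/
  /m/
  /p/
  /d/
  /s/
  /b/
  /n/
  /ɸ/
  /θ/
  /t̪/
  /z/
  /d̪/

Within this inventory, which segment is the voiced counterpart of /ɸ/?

/β/

/ɸ/ is a voiceless bilabial fricative.
The voiced counterpart is a voiced bilabial fricative — in this inventory, /β/.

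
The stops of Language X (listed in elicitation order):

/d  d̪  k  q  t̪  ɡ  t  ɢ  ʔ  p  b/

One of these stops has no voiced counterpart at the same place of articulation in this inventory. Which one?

/ʔ/

Bilabial: /p/ ~ /b/
Dental: /t̪/ ~ /d̪/
Alveolar: /t/ ~ /d/
Velar: /k/ ~ /ɡ/
Uvular: /q/ ~ /ɢ/
Glottal: only /ʔ/ (voiceless); no voiced partner.
So /ʔ/ is the unpaired segment.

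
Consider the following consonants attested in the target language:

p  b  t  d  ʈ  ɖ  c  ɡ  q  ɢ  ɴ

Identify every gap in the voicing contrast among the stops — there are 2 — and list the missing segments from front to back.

/ɟ/, /k/

Voiceless: /p/ (bilabial), /t/ (alveolar), /ʈ/ (retroflex), /c/ (palatal), /q/ (uvular).
Voiced: /b/ (bilabial), /d/ (alveolar), /ɖ/ (retroflex), /ɡ/ (velar), /ɢ/ (uvular).
Gaps, from front to back: palatal lacks voiced (/ɟ/); velar lacks voiceless (/k/).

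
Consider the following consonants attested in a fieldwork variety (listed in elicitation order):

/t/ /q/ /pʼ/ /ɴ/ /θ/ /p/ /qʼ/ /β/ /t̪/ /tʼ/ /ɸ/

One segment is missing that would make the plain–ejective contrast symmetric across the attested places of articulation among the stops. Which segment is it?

bilabial: plain /p/, ejective /pʼ/.
dental: plain /t̪/, ejective —.
alveolar: plain /t/, ejective /tʼ/.
uvular: plain /q/, ejective /qʼ/.
The dental row has no ejective member, so the gap is the ejective dental stop /t̪ʼ/.

/t̪ʼ/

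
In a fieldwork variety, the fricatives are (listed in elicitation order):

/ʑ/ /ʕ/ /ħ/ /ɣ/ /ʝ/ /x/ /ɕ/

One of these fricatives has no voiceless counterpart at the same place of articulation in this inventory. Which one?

/ʝ/

Alveolo-palatal: /ɕ/ ~ /ʑ/
Velar: /x/ ~ /ɣ/
Pharyngeal: /ħ/ ~ /ʕ/
Palatal: only /ʝ/ (voiced); no voiceless partner.
So /ʝ/ is the unpaired segment.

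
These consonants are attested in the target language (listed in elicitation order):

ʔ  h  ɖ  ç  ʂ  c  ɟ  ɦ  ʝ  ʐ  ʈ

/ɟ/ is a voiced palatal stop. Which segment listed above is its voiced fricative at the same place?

/ʝ/

The voiced fricative at the same place is a voiced palatal fricative — in this inventory, /ʝ/.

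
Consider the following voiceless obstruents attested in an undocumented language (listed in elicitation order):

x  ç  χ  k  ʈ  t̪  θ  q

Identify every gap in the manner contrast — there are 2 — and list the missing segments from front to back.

/ʂ/, /c/

Stop: /t̪/ (dental), /ʈ/ (retroflex), /k/ (velar), /q/ (uvular).
Fricative: /θ/ (dental), /ç/ (palatal), /x/ (velar), /χ/ (uvular).
Gaps, from front to back: retroflex lacks fricative (/ʂ/); palatal lacks stop (/c/).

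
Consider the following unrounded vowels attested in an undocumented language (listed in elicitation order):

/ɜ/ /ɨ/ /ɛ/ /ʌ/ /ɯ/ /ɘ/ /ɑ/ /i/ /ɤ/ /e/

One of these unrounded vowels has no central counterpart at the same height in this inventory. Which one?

High: /i/ ~ /ɨ/ ~ /ɯ/
High-mid: /e/ ~ /ɘ/ ~ /ɤ/
Low-mid: /ɛ/ ~ /ɜ/ ~ /ʌ/
Low: only /ɑ/ (back); no central partner.
So /ɑ/ is the unpaired segment.

/ɑ/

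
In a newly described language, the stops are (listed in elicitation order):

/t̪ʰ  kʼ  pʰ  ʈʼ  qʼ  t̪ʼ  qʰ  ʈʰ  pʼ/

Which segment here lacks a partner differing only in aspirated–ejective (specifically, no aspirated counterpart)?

/kʼ/

Bilabial: /pʰ/ ~ /pʼ/
Dental: /t̪ʰ/ ~ /t̪ʼ/
Retroflex: /ʈʰ/ ~ /ʈʼ/
Uvular: /qʰ/ ~ /qʼ/
Velar: only /kʼ/ (ejective); no aspirated partner.
So /kʼ/ is the unpaired segment.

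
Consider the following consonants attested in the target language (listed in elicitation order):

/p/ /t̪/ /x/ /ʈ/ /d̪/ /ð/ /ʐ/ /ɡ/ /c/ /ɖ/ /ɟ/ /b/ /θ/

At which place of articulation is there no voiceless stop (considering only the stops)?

velar

Voiceless: /p/ (bilabial), /t̪/ (dental), /ʈ/ (retroflex), /c/ (palatal).
Voiced: /b/ (bilabial), /d̪/ (dental), /ɖ/ (retroflex), /ɟ/ (palatal), /ɡ/ (velar).
Every place of articulation has a voiceless member except velar, where /k/ would be expected.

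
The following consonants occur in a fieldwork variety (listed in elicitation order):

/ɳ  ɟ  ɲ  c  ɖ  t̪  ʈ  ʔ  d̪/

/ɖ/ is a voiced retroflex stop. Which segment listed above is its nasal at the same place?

/ɳ/

The nasal at the same place is a retroflex nasal — in this inventory, /ɳ/.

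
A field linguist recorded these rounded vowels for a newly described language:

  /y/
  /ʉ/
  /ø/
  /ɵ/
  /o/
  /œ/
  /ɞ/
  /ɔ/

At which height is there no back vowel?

high

high: front /y/, central /ʉ/, back —.
high-mid: front /ø/, central /ɵ/, back /o/.
low-mid: front /œ/, central /ɞ/, back /ɔ/.
Every height has a back member except high, where /u/ would be expected.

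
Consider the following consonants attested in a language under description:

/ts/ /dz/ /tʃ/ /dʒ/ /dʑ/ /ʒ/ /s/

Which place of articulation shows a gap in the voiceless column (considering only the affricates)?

alveolar: voiceless /ts/, voiced /dz/.
postalveolar: voiceless /tʃ/, voiced /dʒ/.
alveolo-palatal: voiceless —, voiced /dʑ/.
Every place of articulation has a voiceless member except alveolo-palatal, where /tɕ/ would be expected.

alveolo-palatal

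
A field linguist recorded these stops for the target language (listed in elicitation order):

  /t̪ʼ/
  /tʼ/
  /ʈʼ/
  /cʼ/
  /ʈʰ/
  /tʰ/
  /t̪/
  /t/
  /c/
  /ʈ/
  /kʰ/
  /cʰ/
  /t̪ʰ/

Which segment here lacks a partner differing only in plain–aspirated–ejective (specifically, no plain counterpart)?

/kʰ/

Dental: /t̪/ ~ /t̪ʰ/ ~ /t̪ʼ/
Alveolar: /t/ ~ /tʰ/ ~ /tʼ/
Retroflex: /ʈ/ ~ /ʈʰ/ ~ /ʈʼ/
Palatal: /c/ ~ /cʰ/ ~ /cʼ/
Velar: only /kʰ/ (aspirated); no plain partner.
So /kʰ/ is the unpaired segment.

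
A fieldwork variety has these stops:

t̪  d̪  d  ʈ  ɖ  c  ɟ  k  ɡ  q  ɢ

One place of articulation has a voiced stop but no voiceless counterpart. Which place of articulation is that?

alveolar

Voiceless: /t̪/ (dental), /ʈ/ (retroflex), /c/ (palatal), /k/ (velar), /q/ (uvular).
Voiced: /d̪/ (dental), /d/ (alveolar), /ɖ/ (retroflex), /ɟ/ (palatal), /ɡ/ (velar), /ɢ/ (uvular).
Every place of articulation has a voiceless member except alveolar, where /t/ would be expected.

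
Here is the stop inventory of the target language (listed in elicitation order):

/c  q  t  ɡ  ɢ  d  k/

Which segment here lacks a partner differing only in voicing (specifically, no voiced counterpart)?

Alveolar: /t/ ~ /d/
Velar: /k/ ~ /ɡ/
Uvular: /q/ ~ /ɢ/
Palatal: only /c/ (voiceless); no voiced partner.
So /c/ is the unpaired segment.

/c/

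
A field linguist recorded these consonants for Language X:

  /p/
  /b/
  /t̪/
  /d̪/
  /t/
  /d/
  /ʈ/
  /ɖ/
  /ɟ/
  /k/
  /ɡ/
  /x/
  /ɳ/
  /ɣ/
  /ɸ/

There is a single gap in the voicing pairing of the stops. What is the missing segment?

bilabial: voiceless /p/, voiced /b/.
dental: voiceless /t̪/, voiced /d̪/.
alveolar: voiceless /t/, voiced /d/.
retroflex: voiceless /ʈ/, voiced /ɖ/.
palatal: voiceless —, voiced /ɟ/.
velar: voiceless /k/, voiced /ɡ/.
The palatal row has no voiceless member, so the gap is the voiceless palatal stop /c/.

/c/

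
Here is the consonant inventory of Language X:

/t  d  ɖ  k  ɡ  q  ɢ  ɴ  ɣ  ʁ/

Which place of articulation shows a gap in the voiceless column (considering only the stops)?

retroflex

Voiceless: /t/ (alveolar), /k/ (velar), /q/ (uvular).
Voiced: /d/ (alveolar), /ɖ/ (retroflex), /ɡ/ (velar), /ɢ/ (uvular).
Every place of articulation has a voiceless member except retroflex, where /ʈ/ would be expected.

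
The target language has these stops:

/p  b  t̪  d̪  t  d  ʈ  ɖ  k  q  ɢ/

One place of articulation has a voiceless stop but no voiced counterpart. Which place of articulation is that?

place of articulation  voiceless  voiced  
bilabial          p         b       
dental            t̪        d̪      
alveolar          t         d       
retroflex         ʈ         ɖ       
velar             k         —       
uvular            q         ɢ       
Every place of articulation has a voiced member except velar, where /ɡ/ would be expected.

velar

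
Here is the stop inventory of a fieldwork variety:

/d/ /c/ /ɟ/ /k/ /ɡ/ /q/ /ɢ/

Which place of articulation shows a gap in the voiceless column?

alveolar

Voiceless: /c/ (palatal), /k/ (velar), /q/ (uvular).
Voiced: /d/ (alveolar), /ɟ/ (palatal), /ɡ/ (velar), /ɢ/ (uvular).
Every place of articulation has a voiceless member except alveolar, where /t/ would be expected.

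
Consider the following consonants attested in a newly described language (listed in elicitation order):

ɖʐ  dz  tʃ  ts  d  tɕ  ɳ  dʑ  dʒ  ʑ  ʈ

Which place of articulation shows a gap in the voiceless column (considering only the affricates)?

retroflex

alveolar: voiceless /ts/, voiced /dz/.
postalveolar: voiceless /tʃ/, voiced /dʒ/.
retroflex: voiceless —, voiced /ɖʐ/.
alveolo-palatal: voiceless /tɕ/, voiced /dʑ/.
Every place of articulation has a voiceless member except retroflex, where /ʈʂ/ would be expected.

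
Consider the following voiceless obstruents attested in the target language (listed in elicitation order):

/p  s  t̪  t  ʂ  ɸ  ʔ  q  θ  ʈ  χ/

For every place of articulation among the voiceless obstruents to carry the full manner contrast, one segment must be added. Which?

Stop: /p/ (bilabial), /t̪/ (dental), /t/ (alveolar), /ʈ/ (retroflex), /q/ (uvular), /ʔ/ (glottal).
Fricative: /ɸ/ (bilabial), /θ/ (dental), /s/ (alveolar), /ʂ/ (retroflex), /χ/ (uvular).
The glottal row has no fricative member, so the gap is the glottal fricative /h/.

/h/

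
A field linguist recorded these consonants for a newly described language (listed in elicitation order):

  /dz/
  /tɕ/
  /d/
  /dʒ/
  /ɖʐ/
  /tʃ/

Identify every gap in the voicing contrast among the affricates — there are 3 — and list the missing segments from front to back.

/ts/, /ʈʂ/, /dʑ/

Voiceless: /tʃ/ (postalveolar), /tɕ/ (alveolo-palatal).
Voiced: /dz/ (alveolar), /dʒ/ (postalveolar), /ɖʐ/ (retroflex).
Gaps, from front to back: alveolar lacks voiceless (/ts/); retroflex lacks voiceless (/ʈʂ/); alveolo-palatal lacks voiced (/dʑ/).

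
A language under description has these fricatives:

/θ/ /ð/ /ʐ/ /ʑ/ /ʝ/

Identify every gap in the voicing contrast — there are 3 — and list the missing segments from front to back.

/ʂ/, /ɕ/, /ç/

dental: voiceless /θ/, voiced /ð/.
retroflex: voiceless —, voiced /ʐ/.
alveolo-palatal: voiceless —, voiced /ʑ/.
palatal: voiceless —, voiced /ʝ/.
Gaps, from front to back: retroflex lacks voiceless (/ʂ/); alveolo-palatal lacks voiceless (/ɕ/); palatal lacks voiceless (/ç/).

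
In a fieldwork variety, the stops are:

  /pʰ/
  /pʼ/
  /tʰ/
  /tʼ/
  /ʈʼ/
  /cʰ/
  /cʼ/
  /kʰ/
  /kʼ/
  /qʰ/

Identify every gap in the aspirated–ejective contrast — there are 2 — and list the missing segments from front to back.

/ʈʰ/, /qʼ/

bilabial: aspirated /pʰ/, ejective /pʼ/.
alveolar: aspirated /tʰ/, ejective /tʼ/.
retroflex: aspirated —, ejective /ʈʼ/.
palatal: aspirated /cʰ/, ejective /cʼ/.
velar: aspirated /kʰ/, ejective /kʼ/.
uvular: aspirated /qʰ/, ejective —.
Gaps, from front to back: retroflex lacks aspirated (/ʈʰ/); uvular lacks ejective (/qʼ/).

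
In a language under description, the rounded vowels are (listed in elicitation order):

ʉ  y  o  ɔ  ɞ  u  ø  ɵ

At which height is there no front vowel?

Front: /y/ (high), /ø/ (high-mid).
Central: /ʉ/ (high), /ɵ/ (high-mid), /ɞ/ (low-mid).
Back: /u/ (high), /o/ (high-mid), /ɔ/ (low-mid).
Every height has a front member except low-mid, where /œ/ would be expected.

low-mid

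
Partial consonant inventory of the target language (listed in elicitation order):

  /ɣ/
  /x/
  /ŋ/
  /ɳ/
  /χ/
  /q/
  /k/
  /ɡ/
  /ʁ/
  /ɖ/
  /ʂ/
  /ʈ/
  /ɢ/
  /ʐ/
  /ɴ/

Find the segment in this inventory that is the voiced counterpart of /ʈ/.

/ʈ/ is a voiceless retroflex stop.
The voiced counterpart is a voiced retroflex stop — in this inventory, /ɖ/.

/ɖ/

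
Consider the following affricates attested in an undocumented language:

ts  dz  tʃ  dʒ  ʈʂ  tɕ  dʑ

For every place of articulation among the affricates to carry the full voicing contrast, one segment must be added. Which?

/ɖʐ/

place of articulation  voiceless  voiced  
alveolar          ts        dz      
postalveolar      tʃ        dʒ      
retroflex         ʈʂ        —       
alveolo-palatal   tɕ        dʑ      
The retroflex row has no voiced member, so the gap is the voiced retroflex affricate /ɖʐ/.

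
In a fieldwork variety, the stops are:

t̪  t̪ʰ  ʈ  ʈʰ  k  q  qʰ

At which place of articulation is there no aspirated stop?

velar

place of articulation  plain     aspirated
dental            t̪        t̪ʰ     
retroflex         ʈ         ʈʰ      
velar             k         —       
uvular            q         qʰ      
Every place of articulation has an aspirated member except velar, where /kʰ/ would be expected.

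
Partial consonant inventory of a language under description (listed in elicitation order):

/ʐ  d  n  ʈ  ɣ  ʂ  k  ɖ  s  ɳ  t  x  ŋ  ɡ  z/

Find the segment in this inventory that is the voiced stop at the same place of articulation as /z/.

/d/

/z/ is a voiced alveolar fricative.
The voiced stop at the same place is a voiced alveolar stop — in this inventory, /d/.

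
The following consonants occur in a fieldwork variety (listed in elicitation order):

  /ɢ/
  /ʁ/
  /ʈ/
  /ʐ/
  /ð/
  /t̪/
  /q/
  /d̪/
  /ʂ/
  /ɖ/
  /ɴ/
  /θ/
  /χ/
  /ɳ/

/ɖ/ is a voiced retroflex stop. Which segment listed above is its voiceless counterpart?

/ʈ/

The voiceless counterpart is a voiceless retroflex stop — in this inventory, /ʈ/.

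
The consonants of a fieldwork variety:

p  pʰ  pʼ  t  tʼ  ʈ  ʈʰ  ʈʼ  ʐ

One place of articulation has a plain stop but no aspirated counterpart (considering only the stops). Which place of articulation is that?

Plain: /p/ (bilabial), /t/ (alveolar), /ʈ/ (retroflex).
Aspirated: /pʰ/ (bilabial), /ʈʰ/ (retroflex).
Ejective: /pʼ/ (bilabial), /tʼ/ (alveolar), /ʈʼ/ (retroflex).
Every place of articulation has an aspirated member except alveolar, where /tʰ/ would be expected.

alveolar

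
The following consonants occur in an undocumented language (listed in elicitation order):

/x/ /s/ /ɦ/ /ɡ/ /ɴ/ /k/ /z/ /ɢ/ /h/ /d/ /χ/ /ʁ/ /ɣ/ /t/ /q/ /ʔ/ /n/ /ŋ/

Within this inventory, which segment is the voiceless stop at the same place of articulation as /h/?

/ʔ/

/h/ is a voiceless glottal fricative.
The voiceless stop at the same place is a voiceless glottal stop — in this inventory, /ʔ/.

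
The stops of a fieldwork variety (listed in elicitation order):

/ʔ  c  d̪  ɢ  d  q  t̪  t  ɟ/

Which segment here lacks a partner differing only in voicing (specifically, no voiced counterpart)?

/ʔ/

Dental: /t̪/ ~ /d̪/
Alveolar: /t/ ~ /d/
Palatal: /c/ ~ /ɟ/
Uvular: /q/ ~ /ɢ/
Glottal: only /ʔ/ (voiceless); no voiced partner.
So /ʔ/ is the unpaired segment.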